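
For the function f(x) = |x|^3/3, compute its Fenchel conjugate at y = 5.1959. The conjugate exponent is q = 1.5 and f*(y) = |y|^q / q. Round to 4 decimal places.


The conjugate exponent q satisfies 1/p + 1/q = 1.
p = 3, so q = 3/(3 - 1) = 1.5
|y|^q = 5.1959^1.5 = 11.8438
f*(5.1959) = 11.8438 / 1.5 = 7.8959


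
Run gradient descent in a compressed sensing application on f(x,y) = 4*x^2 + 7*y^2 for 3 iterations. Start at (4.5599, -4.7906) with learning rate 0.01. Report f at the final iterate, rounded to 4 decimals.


Gradient descent on f(x,y) = 4*x^2 + 7*y^2.
Starting point: (4.5599, -4.7906), alpha = 0.01
Step 1: grad_x = 2*4*4.5599 = 36.4792, grad_y = 2*7*-4.7906 = -67.0684
  x_1 = 4.5599 - 0.01*36.4792 = 4.1951
  y_1 = -4.7906 - 0.01*-67.0684 = -4.1199
Step 2: grad_x = 2*4*4.1951 = 33.5609, grad_y = 2*7*-4.1199 = -57.6788
  x_2 = 4.1951 - 0.01*33.5609 = 3.8595
  y_2 = -4.1199 - 0.01*-57.6788 = -3.5431
Step 3: grad_x = 2*4*3.8595 = 30.876, grad_y = 2*7*-3.5431 = -49.6038
  x_3 = 3.8595 - 0.01*30.876 = 3.5507
  y_3 = -3.5431 - 0.01*-49.6038 = -3.0471
f(3.5507, -3.0471) = 4*3.5507^2 + 7*(-3.0471)^2 = 115.4243


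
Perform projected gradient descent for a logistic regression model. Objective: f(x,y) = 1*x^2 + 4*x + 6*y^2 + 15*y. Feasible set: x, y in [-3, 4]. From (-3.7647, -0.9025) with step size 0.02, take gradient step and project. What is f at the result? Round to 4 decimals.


Step 1: Compute gradient at (-3.7647, -0.9025).
grad_x = 2*1*-3.7647 + 4 = -3.5294
grad_y = 2*6*-0.9025 + 15 = 4.17
Step 2: Gradient step.
x_raw = -3.7647 - 0.02*-3.5294 = -3.6941
y_raw = -0.9025 - 0.02*4.17 = -0.9859
Step 3: Project onto [-3, 4].
x_proj = clip(-3.6941) = -3.0
y_proj = clip(-0.9859) = -0.9859
Step 4: Evaluate f.
f(-3.0, -0.9859) = -11.9565


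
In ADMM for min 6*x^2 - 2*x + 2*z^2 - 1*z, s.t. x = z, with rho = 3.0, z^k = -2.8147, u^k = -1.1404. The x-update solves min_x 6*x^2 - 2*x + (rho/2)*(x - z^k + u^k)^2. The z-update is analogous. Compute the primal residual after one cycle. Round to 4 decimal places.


ADMM iteration with rho = 3.0, z^k = -2.8147, u^k = -1.1404
Step 1: x-update.
Minimize 6*x^2 - 2*x + (3.0/2)*(x + 2.8147 - 1.1404)^2
FOC: (2*6 + 3.0)*x = 2 + 3.0*(-2.8147 + 1.1404)
x^{k+1} = -0.2015
Step 2: z-update.
Minimize 2*z^2 - 1*z + (3.0/2)*(-0.2015 - z - 1.1404)^2
FOC: (2*2 + 3.0)*z = 1 + 3.0*(-0.2015 - 1.1404)
z^{k+1} = -0.4323
Step 3: u-update.
u^{k+1} = -1.1404 - 0.2015 + 0.4323 = -0.9097
Step 4: Primal residual = |-0.2015 + 0.4323| = 0.2307


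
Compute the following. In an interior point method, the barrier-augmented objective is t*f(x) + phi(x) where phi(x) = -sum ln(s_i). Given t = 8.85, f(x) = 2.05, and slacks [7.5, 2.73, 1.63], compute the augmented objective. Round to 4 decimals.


Step 1: Compute log-barrier.
ln values: [2.0149, 1.0043, 0.4886]
phi = -(2.0149 + 1.0043 + 0.4886) = -3.5078
Step 2: Compute augmented objective.
t*f(x) = 8.85*2.05 = 18.1425
Total = 18.1425 - 3.5078 = 14.6347


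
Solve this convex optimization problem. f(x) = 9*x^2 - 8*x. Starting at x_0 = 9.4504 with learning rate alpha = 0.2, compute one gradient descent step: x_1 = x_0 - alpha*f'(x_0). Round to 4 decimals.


We compute the gradient at x_0 and apply the update.
f'(x) = 18*x - 8
f'(9.4504) = 18*9.4504 - 8 = 162.1072
x_1 = 9.4504 - 0.2*162.1072 = -22.971


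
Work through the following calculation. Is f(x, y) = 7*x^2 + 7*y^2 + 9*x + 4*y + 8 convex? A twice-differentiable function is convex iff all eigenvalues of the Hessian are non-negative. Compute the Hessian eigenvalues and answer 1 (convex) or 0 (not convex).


The Hessian of f(x,y) = 7*x^2 + 7*y^2 + 9*x + 4*y + 8 is:
H = [[14, 0], [0, 14]]
Trace = 14 + 14 = 28
Determinant = 14*14 - (0)^2 = 196
Discriminant = (28)^2 - 4*196 = 0.0
Eigenvalues: lambda_1 = 14.0, lambda_2 = 14.0
The function is convex.

1


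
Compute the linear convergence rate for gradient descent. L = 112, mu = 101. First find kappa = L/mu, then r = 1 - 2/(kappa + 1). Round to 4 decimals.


Step 1: Compute the condition number.
kappa = L/mu = 112/101 = 1.1089
Step 2: Compute the convergence rate.
r = 1 - 2/(kappa + 1) = 1 - 2*mu/(L + mu) = (L - mu)/(L + mu) = 11/213 = 0.0516


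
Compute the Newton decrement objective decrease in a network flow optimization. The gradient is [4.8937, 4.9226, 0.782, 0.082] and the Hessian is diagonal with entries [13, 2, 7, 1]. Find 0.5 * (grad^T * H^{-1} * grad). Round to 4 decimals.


Step 1: H is diagonal, so H^(-1) * g = [0.3764, 2.4613, 0.1117, 0.082].
Step 2: g^T H^(-1) g = sum_i g_i^2 / H_ii
  = (4.8937)^2/13 + (4.9226)^2/2 + (0.782)^2/7 + (0.082)^2/1
  = 1.8422 + 12.116 + 0.0874 + 0.0067 = 14.0523
Step 3: Objective decrease = 0.5 * g^T H^(-1) g = 7.0261


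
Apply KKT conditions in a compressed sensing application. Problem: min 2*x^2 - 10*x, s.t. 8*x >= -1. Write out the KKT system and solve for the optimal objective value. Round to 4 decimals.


Step 1: Try lambda = 0 (constraint inactive).
Stationarity: 2*2*x - 10 = 0
x* = 10/(2*2) = 2.5
Check constraint: 8*2.5 = 20.0 >= -1 -- satisfied.
Step 2: Compute optimal value.
f(x*) = 2*2.5^2 - 10*2.5 = -12.5


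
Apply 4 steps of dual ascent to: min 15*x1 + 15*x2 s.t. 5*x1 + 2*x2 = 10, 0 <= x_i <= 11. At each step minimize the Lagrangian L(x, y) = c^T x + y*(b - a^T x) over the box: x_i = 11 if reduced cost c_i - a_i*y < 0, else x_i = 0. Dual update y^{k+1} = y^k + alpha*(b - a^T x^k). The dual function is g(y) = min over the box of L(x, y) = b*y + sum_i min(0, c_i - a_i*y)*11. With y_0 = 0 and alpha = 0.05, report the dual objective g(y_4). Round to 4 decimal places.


Dual ascent for LP: min 15*x1 + 15*x2, 5*x1 + 2*x2 = 10, 0 <= x_i <= 11
Step 1: y^k = 0.0, reduced costs: (15.0, 15.0)
  x^k = (0.0, 0.0), subgradient = b - a^T x = 10.0
  y^{k+1} = 0.0 + 0.05*10.0 = 0.5
Step 2: y^k = 0.5, reduced costs: (12.5, 14.0)
  x^k = (0.0, 0.0), subgradient = b - a^T x = 10.0
  y^{k+1} = 0.5 + 0.05*10.0 = 1.0
Step 3: y^k = 1.0, reduced costs: (10.0, 13.0)
  x^k = (0.0, 0.0), subgradient = b - a^T x = 10.0
  y^{k+1} = 1.0 + 0.05*10.0 = 1.5
Step 4: y^k = 1.5, reduced costs: (7.5, 12.0)
  x^k = (0.0, 0.0), subgradient = b - a^T x = 10.0
  y^{k+1} = 1.5 + 0.05*10.0 = 2.0
Dual objective at y_4 = 2.0: reduced costs (5.0, 11.0), box minimizer x = (0.0, 0.0)
g(y_4) = b*y + (c1 - a1*y)*x1 + (c2 - a2*y)*x2 = 10*2.0 + 5.0*0.0 + 11.0*0.0 = 20.0 + 0.0 + 0.0 = 20.0


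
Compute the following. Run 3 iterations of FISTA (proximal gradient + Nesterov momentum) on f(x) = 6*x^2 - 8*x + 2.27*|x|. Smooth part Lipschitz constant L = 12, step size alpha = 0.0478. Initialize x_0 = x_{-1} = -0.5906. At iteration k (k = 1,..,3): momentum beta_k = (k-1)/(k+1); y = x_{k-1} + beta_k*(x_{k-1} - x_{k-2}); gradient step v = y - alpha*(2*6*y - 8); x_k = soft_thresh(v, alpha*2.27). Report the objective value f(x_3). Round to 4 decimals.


FISTA on f(x) = 6*x^2 - 8*x + 2.27*|x|
L = 12, alpha = 0.0478
Iteration 1: beta = 0.0, y = -0.5906 + 0.0*(-0.5906 + 0.5906) = -0.5906
  grad(y) = -15.0872, v = y - alpha*grad = 0.1306
  prox(v) = soft_thresh(0.1306, 0.1085) = 0.0221
Iteration 2: beta = 0.3333, y = 0.0221 + 0.3333*(0.0221 + 0.5906) = 0.2263
  grad(y) = -5.2846, v = y - alpha*grad = 0.4789
  prox(v) = soft_thresh(0.4789, 0.1085) = 0.3704
Iteration 3: beta = 0.5, y = 0.3704 + 0.5*(0.3704 - 0.0221) = 0.5445
  grad(y) = -1.4655, v = y - alpha*grad = 0.6146
  prox(v) = soft_thresh(0.6146, 0.1085) = 0.5061
f(x_3) = 6*0.5061^2 - 8*0.5061 + 2.27*|0.5061| = -1.3631


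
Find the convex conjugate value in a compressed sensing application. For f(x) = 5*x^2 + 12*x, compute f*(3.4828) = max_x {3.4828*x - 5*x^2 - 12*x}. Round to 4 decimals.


f*(y) = sup_x {y*x - a*x^2 - b*x} = sup_x {(y-b)*x - a*x^2}
FOC: (y - b) - 2a*x = 0 => x* = (y - b)/(2a)
x* = (3.4828 - 12)/(2*5) = -0.8517
f*(3.4828) = (y-b)^2/(4a) = (3.4828 - 12)^2/(4*5)
= 72.5427/20 = 3.6271


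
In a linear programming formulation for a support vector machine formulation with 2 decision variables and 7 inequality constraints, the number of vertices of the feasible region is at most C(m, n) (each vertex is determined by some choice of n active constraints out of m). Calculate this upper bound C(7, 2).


Each vertex corresponds to some choice of n active constraints out of m, so the number of vertices is at most C(m, n) = m! / (n!(m-n)!).
m = 7, n = 2
Numerator: 7 * 6
Denominator: 2! = 2
C(7, 2) = 21


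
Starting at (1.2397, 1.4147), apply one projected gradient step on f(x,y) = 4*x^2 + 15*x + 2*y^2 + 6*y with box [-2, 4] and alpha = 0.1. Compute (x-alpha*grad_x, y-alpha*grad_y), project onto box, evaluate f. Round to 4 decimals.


Step 1: Compute gradient at (1.2397, 1.4147).
grad_x = 2*4*1.2397 + 15 = 24.9176
grad_y = 2*2*1.4147 + 6 = 11.6588
Step 2: Gradient step.
x_raw = 1.2397 - 0.1*24.9176 = -1.2521
y_raw = 1.4147 - 0.1*11.6588 = 0.2488
Step 3: Project onto [-2, 4].
x_proj = clip(-1.2521) = -1.2521
y_proj = clip(0.2488) = 0.2488
Step 4: Evaluate f.
f(-1.2521, 0.2488) = -10.8935


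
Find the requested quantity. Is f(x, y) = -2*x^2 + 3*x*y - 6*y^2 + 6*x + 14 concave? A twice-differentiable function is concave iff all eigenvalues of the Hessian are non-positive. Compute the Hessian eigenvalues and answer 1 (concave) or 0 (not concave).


The Hessian of f(x,y) = -2*x^2 + 3*x*y - 6*y^2 + 6*x + 14 is:
H = [[-4, 3], [3, -12]]
Trace = -4 - 12 = -16
Determinant = -4*-12 - (3)^2 = 39
Discriminant = (-16)^2 - 4*39 = 100.0
Eigenvalues: lambda_1 = -13.0, lambda_2 = -3.0
The function is concave.

1


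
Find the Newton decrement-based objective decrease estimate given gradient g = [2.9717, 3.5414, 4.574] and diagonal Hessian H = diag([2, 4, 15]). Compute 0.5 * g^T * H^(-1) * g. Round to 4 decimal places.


Step 1: H is diagonal, so H^(-1) * g = [1.4859, 0.8854, 0.3049].
Step 2: g^T H^(-1) g = sum_i g_i^2 / H_ii
  = (2.9717)^2/2 + (3.5414)^2/4 + (4.574)^2/15
  = 4.4155 + 3.1354 + 1.3948 = 8.9456
Step 3: Objective decrease = 0.5 * g^T H^(-1) g = 4.4728


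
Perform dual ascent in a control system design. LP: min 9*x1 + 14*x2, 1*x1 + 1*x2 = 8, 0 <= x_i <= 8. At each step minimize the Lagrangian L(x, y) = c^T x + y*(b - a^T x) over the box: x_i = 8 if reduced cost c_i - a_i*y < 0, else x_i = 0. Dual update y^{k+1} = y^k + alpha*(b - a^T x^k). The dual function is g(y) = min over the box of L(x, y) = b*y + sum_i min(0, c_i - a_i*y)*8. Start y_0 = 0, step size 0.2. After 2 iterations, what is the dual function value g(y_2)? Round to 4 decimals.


Dual ascent for LP: min 9*x1 + 14*x2, 1*x1 + 1*x2 = 8, 0 <= x_i <= 8
Step 1: y^k = 0.0, reduced costs: (9.0, 14.0)
  x^k = (0.0, 0.0), subgradient = b - a^T x = 8.0
  y^{k+1} = 0.0 + 0.2*8.0 = 1.6
Step 2: y^k = 1.6, reduced costs: (7.4, 12.4)
  x^k = (0.0, 0.0), subgradient = b - a^T x = 8.0
  y^{k+1} = 1.6 + 0.2*8.0 = 3.2
Dual objective at y_2 = 3.2: reduced costs (5.8, 10.8), box minimizer x = (0.0, 0.0)
g(y_2) = b*y + (c1 - a1*y)*x1 + (c2 - a2*y)*x2 = 8*3.2 + 5.8*0.0 + 10.8*0.0 = 25.6 + 0.0 + 0.0 = 25.6


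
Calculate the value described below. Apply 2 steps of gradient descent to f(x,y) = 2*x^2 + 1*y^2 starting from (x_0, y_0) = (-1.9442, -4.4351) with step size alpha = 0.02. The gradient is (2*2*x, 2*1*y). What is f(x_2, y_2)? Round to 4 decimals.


Gradient descent on f(x,y) = 2*x^2 + 1*y^2.
Starting point: (-1.9442, -4.4351), alpha = 0.02
Step 1: grad_x = 2*2*-1.9442 = -7.7768, grad_y = 2*1*-4.4351 = -8.8702
  x_1 = -1.9442 - 0.02*-7.7768 = -1.7887
  y_1 = -4.4351 - 0.02*-8.8702 = -4.2577
Step 2: grad_x = 2*2*-1.7887 = -7.1547, grad_y = 2*1*-4.2577 = -8.5154
  x_2 = -1.7887 - 0.02*-7.1547 = -1.6456
  y_2 = -4.2577 - 0.02*-8.5154 = -4.0874
f(-1.6456, -4.0874) = 2*(-1.6456)^2 + 1*(-4.0874)^2 = 22.1225


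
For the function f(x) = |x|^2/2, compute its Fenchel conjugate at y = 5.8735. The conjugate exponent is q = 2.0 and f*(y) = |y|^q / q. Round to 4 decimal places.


The conjugate exponent q satisfies 1/p + 1/q = 1.
p = 2, so q = 2/(2 - 1) = 2.0
|y|^q = 5.8735^2.0 = 34.498
f*(5.8735) = 34.498 / 2.0 = 17.249


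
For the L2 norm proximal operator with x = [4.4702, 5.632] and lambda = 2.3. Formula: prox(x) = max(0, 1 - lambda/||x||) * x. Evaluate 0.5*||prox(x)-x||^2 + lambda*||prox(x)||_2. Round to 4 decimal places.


Step 1: Compute ||x||.
||x|| = 7.1904
Step 2: Compute scaling factor.
scale = max(0, 1 - 2.3/7.1904) = 0.6801
Step 3: prox(x) = [3.0403, 3.8305]
||prox(x)|| = 4.8904
Step 4: Proximal objective.
0.5*||prox-x||^2 = 2.645
lambda*||prox|| = 11.2479
Total = 13.893


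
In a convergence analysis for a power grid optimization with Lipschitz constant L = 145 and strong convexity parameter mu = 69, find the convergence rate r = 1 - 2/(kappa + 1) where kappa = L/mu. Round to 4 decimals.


Step 1: Compute the condition number.
kappa = L/mu = 145/69 = 2.1014
Step 2: Compute the convergence rate.
r = 1 - 2/(kappa + 1) = 1 - 2*mu/(L + mu) = (L - mu)/(L + mu) = 76/214 = 0.3551


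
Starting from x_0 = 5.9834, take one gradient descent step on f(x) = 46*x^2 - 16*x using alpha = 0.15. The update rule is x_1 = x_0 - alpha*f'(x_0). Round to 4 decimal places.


We compute the gradient at x_0 and apply the update.
f'(x) = 92*x - 16
f'(5.9834) = 92*5.9834 - 16 = 534.4728
x_1 = 5.9834 - 0.15*534.4728 = -74.1875


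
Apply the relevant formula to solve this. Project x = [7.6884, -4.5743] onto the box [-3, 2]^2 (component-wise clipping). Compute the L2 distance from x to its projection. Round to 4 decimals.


Project each component onto [-3, 2].
clip(7.6884) = 2.0, clip(-4.5743) = -3.0
Projection = [2.0, -3.0]
Squared diffs: [32.3579, 2.4784]
Distance = sqrt(34.8363) = 5.9022


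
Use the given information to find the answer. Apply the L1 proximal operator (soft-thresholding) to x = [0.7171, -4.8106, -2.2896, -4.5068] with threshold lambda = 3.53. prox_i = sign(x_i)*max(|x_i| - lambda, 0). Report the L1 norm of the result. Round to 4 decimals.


Soft-thresholding with lambda = 3.53:
prox(0.7171) = sign(0.7171)*max(|0.7171| - 3.53, 0) = 0.0
prox(-4.8106) = sign(-4.8106)*max(|-4.8106| - 3.53, 0) = -1.2806
prox(-2.2896) = sign(-2.2896)*max(|-2.2896| - 3.53, 0) = 0.0
prox(-4.5068) = sign(-4.5068)*max(|-4.5068| - 3.53, 0) = -0.9768
prox(x) = [0.0, -1.2806, 0.0, -0.9768]
||prox(x)||_1 = 0.0 + 1.2806 + 0.0 + 0.9768 = 2.2574


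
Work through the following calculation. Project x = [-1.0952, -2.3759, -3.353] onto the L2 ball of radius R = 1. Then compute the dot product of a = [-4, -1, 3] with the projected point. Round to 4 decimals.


Step 1: Compute ||x|| (intermediates to 6 decimals).
||x|| = sqrt((-1.0952)^2 + (-2.3759)^2 + (-3.353)^2) = 4.252878
Step 2: Project.
Since ||x|| > R, scale = R/||x|| = 1/4.252878 = 0.235135, proj(x) = scale * x
proj(x) = [-0.25752, -0.558657, -0.788408]
Step 3: Dot product.
a^T * proj(x) = -4*(-0.25752) - 1*(-0.558657) + 3*(-0.788408) = -0.7765


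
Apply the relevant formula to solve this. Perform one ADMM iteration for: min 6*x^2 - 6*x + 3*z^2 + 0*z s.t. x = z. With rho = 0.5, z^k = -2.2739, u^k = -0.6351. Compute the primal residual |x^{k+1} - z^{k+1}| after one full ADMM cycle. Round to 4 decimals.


ADMM iteration with rho = 0.5, z^k = -2.2739, u^k = -0.6351
Step 1: x-update.
Minimize 6*x^2 - 6*x + (0.5/2)*(x + 2.2739 - 0.6351)^2
FOC: (2*6 + 0.5)*x = 6 + 0.5*(-2.2739 + 0.6351)
x^{k+1} = 0.4144
Step 2: z-update.
Minimize 3*z^2 + 0*z + (0.5/2)*(0.4144 - z - 0.6351)^2
FOC: (2*3 + 0.5)*z = 0 + 0.5*(0.4144 - 0.6351)
z^{k+1} = -0.017
Step 3: u-update.
u^{k+1} = -0.6351 + 0.4144 + 0.017 = -0.2037
Step 4: Primal residual = |0.4144 + 0.017| = 0.4314


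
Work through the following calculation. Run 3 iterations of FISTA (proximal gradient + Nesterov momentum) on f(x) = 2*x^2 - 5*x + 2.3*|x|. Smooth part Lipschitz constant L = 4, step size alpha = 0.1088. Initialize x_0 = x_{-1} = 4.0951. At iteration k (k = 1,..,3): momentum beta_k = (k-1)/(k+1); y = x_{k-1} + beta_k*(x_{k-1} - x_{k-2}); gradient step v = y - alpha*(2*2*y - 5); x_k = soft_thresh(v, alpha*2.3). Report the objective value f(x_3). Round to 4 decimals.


FISTA on f(x) = 2*x^2 - 5*x + 2.3*|x|
L = 4, alpha = 0.1088
Iteration 1: beta = 0.0, y = 4.0951 + 0.0*(4.0951 - 4.0951) = 4.0951
  grad(y) = 11.3804, v = y - alpha*grad = 2.8569
  prox(v) = soft_thresh(2.8569, 0.2502) = 2.6067
Iteration 2: beta = 0.3333, y = 2.6067 + 0.3333*(2.6067 - 4.0951) = 2.1105
  grad(y) = 3.4421, v = y - alpha*grad = 1.736
  prox(v) = soft_thresh(1.736, 0.2502) = 1.4858
Iteration 3: beta = 0.5, y = 1.4858 + 0.5*(1.4858 - 2.6067) = 0.9253
  grad(y) = -1.2986, v = y - alpha*grad = 1.0666
  prox(v) = soft_thresh(1.0666, 0.2502) = 0.8164
f(x_3) = 2*0.8164^2 - 5*0.8164 + 2.3*|0.8164| = -0.8713


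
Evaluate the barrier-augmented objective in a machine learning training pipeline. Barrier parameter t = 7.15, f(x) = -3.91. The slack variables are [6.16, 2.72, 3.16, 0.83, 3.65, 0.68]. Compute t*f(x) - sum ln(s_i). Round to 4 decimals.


Step 1: Compute log-barrier.
ln values: [1.8181, 1.0006, 1.1506, -0.1863, 1.2947, -0.3857]
phi = -(1.8181 + 1.0006 + 1.1506 - 0.1863 + 1.2947 - 0.3857) = -4.692
Step 2: Compute augmented objective.
t*f(x) = 7.15*-3.91 = -27.9565
Total = -27.9565 - 4.692 = -32.6485


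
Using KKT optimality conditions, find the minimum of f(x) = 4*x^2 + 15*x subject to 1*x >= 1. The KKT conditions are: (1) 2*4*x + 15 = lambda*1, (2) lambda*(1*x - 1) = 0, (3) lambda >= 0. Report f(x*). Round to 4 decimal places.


Step 1: Try lambda = 0 (constraint inactive).
x_unc = -15/(2*4) = -1.875
Check: 1*-1.875 = -1.875 < 1 -- violated!
Step 2: Constraint must be active: 1*x = 1
x* = 1/1 = 1.0
lambda = (2*4*1.0 + 15)/1 = 23.0
Step 3: Compute optimal value.
f(x*) = 4*1.0^2 + 15*1.0 = 19.0


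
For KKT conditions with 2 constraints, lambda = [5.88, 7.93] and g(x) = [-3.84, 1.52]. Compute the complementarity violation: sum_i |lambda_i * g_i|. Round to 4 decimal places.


KKT complementary slackness check:
lambda_1 * g_1 = 5.88 * -3.84 = -22.5792
lambda_2 * g_2 = 7.93 * 1.52 = 12.0536
Total violation = 22.5792 + 12.0536 = 34.6328


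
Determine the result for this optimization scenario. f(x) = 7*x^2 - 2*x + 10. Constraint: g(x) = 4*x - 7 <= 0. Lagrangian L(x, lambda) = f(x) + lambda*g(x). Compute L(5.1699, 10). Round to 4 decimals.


Step 1: Evaluate f(x).
f(5.1699) = 7*5.1699^2 - 2*5.1699 + 10 = 186.7553
Step 2: Evaluate g(x).
g(5.1699) = 4*5.1699 - 7 = 13.6796
Step 3: Compute Lagrangian.
L = 186.7553 + 10*13.6796 = 323.5513


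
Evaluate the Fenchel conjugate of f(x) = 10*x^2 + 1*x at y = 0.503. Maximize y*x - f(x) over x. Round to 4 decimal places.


f*(y) = sup_x {y*x - a*x^2 - b*x} = sup_x {(y-b)*x - a*x^2}
FOC: (y - b) - 2a*x = 0 => x* = (y - b)/(2a)
x* = (0.503 - 1)/(2*10) = -0.0249
f*(0.503) = (y-b)^2/(4a) = (0.503 - 1)^2/(4*10)
= 0.247/40 = 0.0062


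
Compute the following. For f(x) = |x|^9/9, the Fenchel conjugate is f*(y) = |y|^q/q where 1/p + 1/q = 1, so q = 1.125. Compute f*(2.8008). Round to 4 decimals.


The conjugate exponent q satisfies 1/p + 1/q = 1.
p = 9, so q = 9/(9 - 1) = 1.125
|y|^q = 2.8008^1.125 = 3.1856
f*(2.8008) = 3.1856 / 1.125 = 2.8317


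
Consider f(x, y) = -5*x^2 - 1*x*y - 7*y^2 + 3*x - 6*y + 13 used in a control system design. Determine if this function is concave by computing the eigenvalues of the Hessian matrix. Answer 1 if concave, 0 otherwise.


The Hessian of f(x,y) = -5*x^2 - 1*x*y - 7*y^2 + 3*x - 6*y + 13 is:
H = [[-10, -1], [-1, -14]]
Trace = -10 - 14 = -24
Determinant = -10*-14 - (-1)^2 = 139
Discriminant = (-24)^2 - 4*139 = 20.0
Eigenvalues: lambda_1 = -14.2361, lambda_2 = -9.7639
The function is concave.

1


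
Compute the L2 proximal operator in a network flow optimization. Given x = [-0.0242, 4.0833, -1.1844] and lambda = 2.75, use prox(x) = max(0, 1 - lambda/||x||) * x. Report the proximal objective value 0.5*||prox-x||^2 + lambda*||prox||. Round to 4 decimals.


Step 1: Compute ||x||.
||x|| = 4.2517
Step 2: Compute scaling factor.
scale = max(0, 1 - 2.75/4.2517) = 0.3532
Step 3: prox(x) = [-0.0085, 1.4422, -0.4183]
||prox(x)|| = 1.5017
Step 4: Proximal objective.
0.5*||prox-x||^2 = 3.7813
lambda*||prox|| = 4.1297
Total = 7.9109


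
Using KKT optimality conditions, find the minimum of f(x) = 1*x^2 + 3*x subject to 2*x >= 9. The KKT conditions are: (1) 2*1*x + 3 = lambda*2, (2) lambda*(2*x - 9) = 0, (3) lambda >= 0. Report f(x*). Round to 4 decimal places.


Step 1: Try lambda = 0 (constraint inactive).
x_unc = -3/(2*1) = -1.5
Check: 2*-1.5 = -3.0 < 9 -- violated!
Step 2: Constraint must be active: 2*x = 9
x* = 9/2 = 4.5
lambda = (2*1*4.5 + 3)/2 = 6.0
Step 3: Compute optimal value.
f(x*) = 1*4.5^2 + 3*4.5 = 33.75


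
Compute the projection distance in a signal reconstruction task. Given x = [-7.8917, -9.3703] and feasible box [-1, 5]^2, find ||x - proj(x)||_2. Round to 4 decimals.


Project each component onto [-1, 5].
clip(-7.8917) = -1.0, clip(-9.3703) = -1.0
Projection = [-1.0, -1.0]
Squared diffs: [47.4955, 70.0619]
Distance = sqrt(117.5574) = 10.8424


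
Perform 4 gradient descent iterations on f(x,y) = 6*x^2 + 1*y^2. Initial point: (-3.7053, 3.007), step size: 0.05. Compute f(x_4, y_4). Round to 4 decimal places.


Gradient descent on f(x,y) = 6*x^2 + 1*y^2.
Starting point: (-3.7053, 3.007), alpha = 0.05
Step 1: grad_x = 2*6*-3.7053 = -44.4636, grad_y = 2*1*3.007 = 6.014
  x_1 = -3.7053 - 0.05*-44.4636 = -1.4821
  y_1 = 3.007 - 0.05*6.014 = 2.7063
Step 2: grad_x = 2*6*-1.4821 = -17.7854, grad_y = 2*1*2.7063 = 5.4126
  x_2 = -1.4821 - 0.05*-17.7854 = -0.5928
  y_2 = 2.7063 - 0.05*5.4126 = 2.4357
Step 3: grad_x = 2*6*-0.5928 = -7.1142, grad_y = 2*1*2.4357 = 4.8713
  x_3 = -0.5928 - 0.05*-7.1142 = -0.2371
  y_3 = 2.4357 - 0.05*4.8713 = 2.1921
Step 4: grad_x = 2*6*-0.2371 = -2.8457, grad_y = 2*1*2.1921 = 4.3842
  x_4 = -0.2371 - 0.05*-2.8457 = -0.0949
  y_4 = 2.1921 - 0.05*4.3842 = 1.9729
f(-0.0949, 1.9729) = 6*(-0.0949)^2 + 1*1.9729^2 = 3.9463


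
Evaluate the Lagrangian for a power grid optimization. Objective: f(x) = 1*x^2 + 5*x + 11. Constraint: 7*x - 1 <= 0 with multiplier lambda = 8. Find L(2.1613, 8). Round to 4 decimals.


Step 1: Evaluate f(x).
f(2.1613) = 1*2.1613^2 + 5*2.1613 + 11 = 26.4777
Step 2: Evaluate g(x).
g(2.1613) = 7*2.1613 - 1 = 14.1291
Step 3: Compute Lagrangian.
L = 26.4777 + 8*14.1291 = 139.5105


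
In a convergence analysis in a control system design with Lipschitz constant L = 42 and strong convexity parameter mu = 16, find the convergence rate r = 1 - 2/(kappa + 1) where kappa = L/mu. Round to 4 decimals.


Step 1: Compute the condition number.
kappa = L/mu = 42/16 = 2.625
Step 2: Compute the convergence rate.
r = 1 - 2/(kappa + 1) = 1 - 2*mu/(L + mu) = (L - mu)/(L + mu) = 26/58 = 0.4483


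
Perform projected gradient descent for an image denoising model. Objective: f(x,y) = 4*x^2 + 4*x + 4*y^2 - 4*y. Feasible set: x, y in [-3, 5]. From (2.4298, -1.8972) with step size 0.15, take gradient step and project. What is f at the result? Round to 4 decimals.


Step 1: Compute gradient at (2.4298, -1.8972).
grad_x = 2*4*2.4298 + 4 = 23.4384
grad_y = 2*4*-1.8972 - 4 = -19.1776
Step 2: Gradient step.
x_raw = 2.4298 - 0.15*23.4384 = -1.086
y_raw = -1.8972 - 0.15*-19.1776 = 0.9794
Step 3: Project onto [-3, 5].
x_proj = clip(-1.086) = -1.086
y_proj = clip(0.9794) = 0.9794
Step 4: Evaluate f.
f(-1.086, 0.9794) = 0.2928


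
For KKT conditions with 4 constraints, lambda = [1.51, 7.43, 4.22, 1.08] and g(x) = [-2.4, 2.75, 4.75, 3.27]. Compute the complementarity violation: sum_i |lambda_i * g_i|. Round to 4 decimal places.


KKT complementary slackness check:
lambda_1 * g_1 = 1.51 * -2.4 = -3.624
lambda_2 * g_2 = 7.43 * 2.75 = 20.4325
lambda_3 * g_3 = 4.22 * 4.75 = 20.045
lambda_4 * g_4 = 1.08 * 3.27 = 3.5316
Total violation = 3.624 + 20.4325 + 20.045 + 3.5316 = 47.6331


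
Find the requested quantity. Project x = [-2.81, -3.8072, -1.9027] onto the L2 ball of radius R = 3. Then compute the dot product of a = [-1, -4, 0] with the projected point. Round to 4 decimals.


Step 1: Compute ||x|| (intermediates to 6 decimals).
||x|| = sqrt((-2.81)^2 + (-3.8072)^2 + (-1.9027)^2) = 5.100112
Step 2: Project.
Since ||x|| > R, scale = R/||x|| = 3/5.100112 = 0.588222, proj(x) = scale * x
proj(x) = [-1.652904, -2.239479, -1.11921]
Step 3: Dot product.
a^T * proj(x) = -1*(-1.652904) - 4*(-2.239479) + 0*(-1.11921) = 10.6108


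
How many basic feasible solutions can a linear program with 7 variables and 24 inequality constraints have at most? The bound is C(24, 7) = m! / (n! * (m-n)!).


Each vertex corresponds to some choice of n active constraints out of m, so the number of vertices is at most C(m, n) = m! / (n!(m-n)!).
m = 24, n = 7
Numerator: 24 * 23 * 22 * 21 * 20 * 19 * 18
Denominator: 7! = 5040
C(24, 7) = 346104


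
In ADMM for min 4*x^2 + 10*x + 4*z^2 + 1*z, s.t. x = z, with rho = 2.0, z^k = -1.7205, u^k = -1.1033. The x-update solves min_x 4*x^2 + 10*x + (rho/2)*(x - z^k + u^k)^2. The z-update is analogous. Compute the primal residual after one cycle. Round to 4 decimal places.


ADMM iteration with rho = 2.0, z^k = -1.7205, u^k = -1.1033
Step 1: x-update.
Minimize 4*x^2 + 10*x + (2.0/2)*(x + 1.7205 - 1.1033)^2
FOC: (2*4 + 2.0)*x = -10 + 2.0*(-1.7205 + 1.1033)
x^{k+1} = -1.1234
Step 2: z-update.
Minimize 4*z^2 + 1*z + (2.0/2)*(-1.1234 - z - 1.1033)^2
FOC: (2*4 + 2.0)*z = -1 + 2.0*(-1.1234 - 1.1033)
z^{k+1} = -0.5453
Step 3: u-update.
u^{k+1} = -1.1033 - 1.1234 + 0.5453 = -1.6814
Step 4: Primal residual = |-1.1234 + 0.5453| = 0.5781


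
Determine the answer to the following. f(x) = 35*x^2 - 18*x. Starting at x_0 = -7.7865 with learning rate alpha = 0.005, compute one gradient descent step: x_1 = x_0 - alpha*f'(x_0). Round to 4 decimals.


We compute the gradient at x_0 and apply the update.
f'(x) = 70*x - 18
f'(-7.7865) = 70*-7.7865 - 18 = -563.055
x_1 = -7.7865 - 0.005*-563.055 = -4.9712


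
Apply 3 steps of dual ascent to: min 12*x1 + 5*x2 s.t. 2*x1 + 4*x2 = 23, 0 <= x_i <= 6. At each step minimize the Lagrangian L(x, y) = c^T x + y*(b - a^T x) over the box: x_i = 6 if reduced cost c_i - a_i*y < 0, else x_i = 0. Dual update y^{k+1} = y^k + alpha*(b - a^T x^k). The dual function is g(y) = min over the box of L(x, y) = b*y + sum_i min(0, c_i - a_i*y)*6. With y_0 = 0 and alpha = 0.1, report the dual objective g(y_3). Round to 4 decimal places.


Dual ascent for LP: min 12*x1 + 5*x2, 2*x1 + 4*x2 = 23, 0 <= x_i <= 6
Step 1: y^k = 0.0, reduced costs: (12.0, 5.0)
  x^k = (0.0, 0.0), subgradient = b - a^T x = 23.0
  y^{k+1} = 0.0 + 0.1*23.0 = 2.3
Step 2: y^k = 2.3, reduced costs: (7.4, -4.2)
  x^k = (0.0, 6.0), subgradient = b - a^T x = -1.0
  y^{k+1} = 2.3 + 0.1*-1.0 = 2.2
Step 3: y^k = 2.2, reduced costs: (7.6, -3.8)
  x^k = (0.0, 6.0), subgradient = b - a^T x = -1.0
  y^{k+1} = 2.2 + 0.1*-1.0 = 2.1
Dual objective at y_3 = 2.1: reduced costs (7.8, -3.4), box minimizer x = (0.0, 6.0)
g(y_3) = b*y + (c1 - a1*y)*x1 + (c2 - a2*y)*x2 = 23*2.1 + 7.8*0.0 + (-3.4)*6.0 = 48.3 + 0.0 - 20.4 = 27.9


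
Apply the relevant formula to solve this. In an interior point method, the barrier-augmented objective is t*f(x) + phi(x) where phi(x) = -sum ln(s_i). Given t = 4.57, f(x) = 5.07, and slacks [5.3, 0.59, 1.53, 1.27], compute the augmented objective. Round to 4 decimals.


Step 1: Compute log-barrier.
ln values: [1.6677, -0.5276, 0.4253, 0.239]
phi = -(1.6677 - 0.5276 + 0.4253 + 0.239) = -1.8044
Step 2: Compute augmented objective.
t*f(x) = 4.57*5.07 = 23.1699
Total = 23.1699 - 1.8044 = 21.3655


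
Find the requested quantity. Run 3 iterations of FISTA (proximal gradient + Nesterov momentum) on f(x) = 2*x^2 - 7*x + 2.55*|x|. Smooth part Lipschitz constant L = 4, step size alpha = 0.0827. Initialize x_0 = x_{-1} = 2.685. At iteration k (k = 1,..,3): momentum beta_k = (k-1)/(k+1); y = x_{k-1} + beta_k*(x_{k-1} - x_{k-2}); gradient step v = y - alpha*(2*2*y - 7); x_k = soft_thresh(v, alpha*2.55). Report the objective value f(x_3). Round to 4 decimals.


FISTA on f(x) = 2*x^2 - 7*x + 2.55*|x|
L = 4, alpha = 0.0827
Iteration 1: beta = 0.0, y = 2.685 + 0.0*(2.685 - 2.685) = 2.685
  grad(y) = 3.74, v = y - alpha*grad = 2.3757
  prox(v) = soft_thresh(2.3757, 0.2109) = 2.1648
Iteration 2: beta = 0.3333, y = 2.1648 + 0.3333*(2.1648 - 2.685) = 1.9914
  grad(y) = 0.9657, v = y - alpha*grad = 1.9116
  prox(v) = soft_thresh(1.9116, 0.2109) = 1.7007
Iteration 3: beta = 0.5, y = 1.7007 + 0.5*(1.7007 - 2.1648) = 1.4686
  grad(y) = -1.1256, v = y - alpha*grad = 1.5617
  prox(v) = soft_thresh(1.5617, 0.2109) = 1.3508
f(x_3) = 2*1.3508^2 - 7*1.3508 + 2.55*|1.3508| = -2.3617


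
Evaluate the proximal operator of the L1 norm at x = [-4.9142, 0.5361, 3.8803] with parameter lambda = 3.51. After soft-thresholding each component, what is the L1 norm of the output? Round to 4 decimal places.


Soft-thresholding with lambda = 3.51:
prox(-4.9142) = sign(-4.9142)*max(|-4.9142| - 3.51, 0) = -1.4042
prox(0.5361) = sign(0.5361)*max(|0.5361| - 3.51, 0) = 0.0
prox(3.8803) = sign(3.8803)*max(|3.8803| - 3.51, 0) = 0.3703
prox(x) = [-1.4042, 0.0, 0.3703]
||prox(x)||_1 = 1.4042 + 0.0 + 0.3703 = 1.7745


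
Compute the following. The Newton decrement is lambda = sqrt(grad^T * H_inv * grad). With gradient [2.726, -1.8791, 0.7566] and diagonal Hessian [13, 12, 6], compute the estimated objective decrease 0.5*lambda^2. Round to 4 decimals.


Step 1: H is diagonal, so H^(-1) * g = [0.2097, -0.1566, 0.1261].
Step 2: g^T H^(-1) g = sum_i g_i^2 / H_ii
  = (2.726)^2/13 + (-1.8791)^2/12 + (0.7566)^2/6
  = 0.5716 + 0.2943 + 0.0954 = 0.9613
Step 3: Objective decrease = 0.5 * g^T H^(-1) g = 0.4806


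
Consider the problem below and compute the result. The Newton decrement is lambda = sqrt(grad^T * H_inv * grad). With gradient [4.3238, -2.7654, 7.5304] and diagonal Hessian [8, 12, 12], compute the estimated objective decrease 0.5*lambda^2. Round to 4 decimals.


Step 1: H is diagonal, so H^(-1) * g = [0.5405, -0.2305, 0.6275].
Step 2: g^T H^(-1) g = sum_i g_i^2 / H_ii
  = (4.3238)^2/8 + (-2.7654)^2/12 + (7.5304)^2/12
  = 2.3369 + 0.6373 + 4.7256 = 7.6998
Step 3: Objective decrease = 0.5 * g^T H^(-1) g = 3.8499


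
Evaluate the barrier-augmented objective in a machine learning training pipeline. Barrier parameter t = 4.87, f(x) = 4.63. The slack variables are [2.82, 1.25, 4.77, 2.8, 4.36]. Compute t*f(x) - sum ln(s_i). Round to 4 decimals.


Step 1: Compute log-barrier.
ln values: [1.0367, 0.2231, 1.5623, 1.0296, 1.4725]
phi = -(1.0367 + 0.2231 + 1.5623 + 1.0296 + 1.4725) = -5.3243
Step 2: Compute augmented objective.
t*f(x) = 4.87*4.63 = 22.5481
Total = 22.5481 - 5.3243 = 17.2238


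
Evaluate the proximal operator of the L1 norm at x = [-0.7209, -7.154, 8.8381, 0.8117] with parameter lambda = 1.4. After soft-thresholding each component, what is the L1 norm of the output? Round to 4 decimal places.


Soft-thresholding with lambda = 1.4:
prox(-0.7209) = sign(-0.7209)*max(|-0.7209| - 1.4, 0) = 0.0
prox(-7.154) = sign(-7.154)*max(|-7.154| - 1.4, 0) = -5.754
prox(8.8381) = sign(8.8381)*max(|8.8381| - 1.4, 0) = 7.4381
prox(0.8117) = sign(0.8117)*max(|0.8117| - 1.4, 0) = 0.0
prox(x) = [0.0, -5.754, 7.4381, 0.0]
||prox(x)||_1 = 0.0 + 5.754 + 7.4381 + 0.0 = 13.1921


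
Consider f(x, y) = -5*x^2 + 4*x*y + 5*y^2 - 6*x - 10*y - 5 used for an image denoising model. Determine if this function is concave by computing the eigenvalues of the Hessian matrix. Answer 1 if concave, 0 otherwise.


The Hessian of f(x,y) = -5*x^2 + 4*x*y + 5*y^2 - 6*x - 10*y - 5 is:
H = [[-10, 4], [4, 10]]
Trace = -10 + 10 = 0
Determinant = -10*10 - (4)^2 = -116
Discriminant = (0)^2 - 4*-116 = 464.0
Eigenvalues: lambda_1 = -10.7703, lambda_2 = 10.7703
The function is not concave.

0


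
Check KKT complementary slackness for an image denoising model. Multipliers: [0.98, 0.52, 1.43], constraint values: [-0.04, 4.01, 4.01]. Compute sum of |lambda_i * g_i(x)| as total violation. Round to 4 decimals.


KKT complementary slackness check:
lambda_1 * g_1 = 0.98 * -0.04 = -0.0392
lambda_2 * g_2 = 0.52 * 4.01 = 2.0852
lambda_3 * g_3 = 1.43 * 4.01 = 5.7343
Total violation = 0.0392 + 2.0852 + 5.7343 = 7.8587


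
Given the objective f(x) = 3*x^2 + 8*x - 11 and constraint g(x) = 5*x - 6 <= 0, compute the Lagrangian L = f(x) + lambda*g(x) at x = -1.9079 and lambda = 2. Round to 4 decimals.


Step 1: Evaluate f(x).
f(-1.9079) = 3*(-1.9079)^2 + 8*(-1.9079) - 11 = -15.343
Step 2: Evaluate g(x).
g(-1.9079) = 5*-1.9079 - 6 = -15.5395
Step 3: Compute Lagrangian.
L = -15.343 + 2*-15.5395 = -46.422


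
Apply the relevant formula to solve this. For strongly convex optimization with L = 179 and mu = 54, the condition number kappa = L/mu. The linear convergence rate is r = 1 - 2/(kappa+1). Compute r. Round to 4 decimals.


Step 1: Compute the condition number.
kappa = L/mu = 179/54 = 3.3148
Step 2: Compute the convergence rate.
r = 1 - 2/(kappa + 1) = 1 - 2*mu/(L + mu) = (L - mu)/(L + mu) = 125/233 = 0.5365


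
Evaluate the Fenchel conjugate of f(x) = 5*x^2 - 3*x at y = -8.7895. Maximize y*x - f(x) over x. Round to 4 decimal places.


f*(y) = sup_x {y*x - a*x^2 - b*x} = sup_x {(y-b)*x - a*x^2}
FOC: (y - b) - 2a*x = 0 => x* = (y - b)/(2a)
x* = (-8.7895 + 3)/(2*5) = -0.579
f*(-8.7895) = (y-b)^2/(4a) = (-8.7895 + 3)^2/(4*5)
= 33.5183/20 = 1.6759


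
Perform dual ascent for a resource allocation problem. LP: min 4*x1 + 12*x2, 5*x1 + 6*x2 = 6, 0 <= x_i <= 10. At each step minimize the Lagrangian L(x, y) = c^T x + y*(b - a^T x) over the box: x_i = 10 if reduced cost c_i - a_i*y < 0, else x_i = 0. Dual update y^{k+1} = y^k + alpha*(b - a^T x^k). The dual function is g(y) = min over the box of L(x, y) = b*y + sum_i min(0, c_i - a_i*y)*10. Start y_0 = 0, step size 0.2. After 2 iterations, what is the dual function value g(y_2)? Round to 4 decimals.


Dual ascent for LP: min 4*x1 + 12*x2, 5*x1 + 6*x2 = 6, 0 <= x_i <= 10
Step 1: y^k = 0.0, reduced costs: (4.0, 12.0)
  x^k = (0.0, 0.0), subgradient = b - a^T x = 6.0
  y^{k+1} = 0.0 + 0.2*6.0 = 1.2
Step 2: y^k = 1.2, reduced costs: (-2.0, 4.8)
  x^k = (10.0, 0.0), subgradient = b - a^T x = -44.0
  y^{k+1} = 1.2 + 0.2*-44.0 = -7.6
Dual objective at y_2 = -7.6: reduced costs (42.0, 57.6), box minimizer x = (0.0, 0.0)
g(y_2) = b*y + (c1 - a1*y)*x1 + (c2 - a2*y)*x2 = 6*(-7.6) + 42.0*0.0 + 57.6*0.0 = -45.6 + 0.0 + 0.0 = -45.6


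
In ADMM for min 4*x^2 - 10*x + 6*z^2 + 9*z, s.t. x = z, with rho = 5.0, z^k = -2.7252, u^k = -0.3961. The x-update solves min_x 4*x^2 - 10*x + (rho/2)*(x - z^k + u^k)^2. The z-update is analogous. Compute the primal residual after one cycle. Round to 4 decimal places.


ADMM iteration with rho = 5.0, z^k = -2.7252, u^k = -0.3961
Step 1: x-update.
Minimize 4*x^2 - 10*x + (5.0/2)*(x + 2.7252 - 0.3961)^2
FOC: (2*4 + 5.0)*x = 10 + 5.0*(-2.7252 + 0.3961)
x^{k+1} = -0.1266
Step 2: z-update.
Minimize 6*z^2 + 9*z + (5.0/2)*(-0.1266 - z - 0.3961)^2
FOC: (2*6 + 5.0)*z = -9 + 5.0*(-0.1266 - 0.3961)
z^{k+1} = -0.6831
Step 3: u-update.
u^{k+1} = -0.3961 - 0.1266 + 0.6831 = 0.1605
Step 4: Primal residual = |-0.1266 + 0.6831| = 0.5566


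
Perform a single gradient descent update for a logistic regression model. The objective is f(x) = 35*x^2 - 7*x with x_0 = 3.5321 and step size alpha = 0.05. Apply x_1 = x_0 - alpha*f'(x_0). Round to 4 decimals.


We compute the gradient at x_0 and apply the update.
f'(x) = 70*x - 7
f'(3.5321) = 70*3.5321 - 7 = 240.247
x_1 = 3.5321 - 0.05*240.247 = -8.4803


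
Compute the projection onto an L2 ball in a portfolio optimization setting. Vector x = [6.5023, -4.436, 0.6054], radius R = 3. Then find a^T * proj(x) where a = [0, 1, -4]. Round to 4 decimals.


Step 1: Compute ||x|| (intermediates to 6 decimals).
||x|| = sqrt(6.5023^2 + (-4.436)^2 + 0.6054^2) = 7.894587
Step 2: Project.
Since ||x|| > R, scale = R/||x|| = 3/7.894587 = 0.380007, proj(x) = scale * x
proj(x) = [2.47092, -1.685711, 0.230056]
Step 3: Dot product.
a^T * proj(x) = 0*2.47092 + 1*(-1.685711) - 4*0.230056 = -2.6059


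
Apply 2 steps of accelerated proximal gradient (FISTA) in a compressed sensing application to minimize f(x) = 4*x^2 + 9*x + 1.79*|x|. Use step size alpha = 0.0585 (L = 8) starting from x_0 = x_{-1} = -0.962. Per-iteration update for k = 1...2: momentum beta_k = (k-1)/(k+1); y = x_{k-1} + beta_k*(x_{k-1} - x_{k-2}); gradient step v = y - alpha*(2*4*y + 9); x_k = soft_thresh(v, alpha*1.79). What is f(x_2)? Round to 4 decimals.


FISTA on f(x) = 4*x^2 + 9*x + 1.79*|x|
L = 8, alpha = 0.0585
Iteration 1: beta = 0.0, y = -0.962 + 0.0*(-0.962 + 0.962) = -0.962
  grad(y) = 1.304, v = y - alpha*grad = -1.0383
  prox(v) = soft_thresh(-1.0383, 0.1047) = -0.9336
Iteration 2: beta = 0.3333, y = -0.9336 + 0.3333*(-0.9336 + 0.962) = -0.9241
  grad(y) = 1.6073, v = y - alpha*grad = -1.0181
  prox(v) = soft_thresh(-1.0181, 0.1047) = -0.9134
f(x_2) = 4*(-0.9134)^2 + 9*(-0.9134) + 1.79*|-0.9134| = -3.2484


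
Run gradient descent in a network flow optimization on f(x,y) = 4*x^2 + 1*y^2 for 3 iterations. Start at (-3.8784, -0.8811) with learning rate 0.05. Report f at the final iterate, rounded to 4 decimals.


Gradient descent on f(x,y) = 4*x^2 + 1*y^2.
Starting point: (-3.8784, -0.8811), alpha = 0.05
Step 1: grad_x = 2*4*-3.8784 = -31.0272, grad_y = 2*1*-0.8811 = -1.7622
  x_1 = -3.8784 - 0.05*-31.0272 = -2.327
  y_1 = -0.8811 - 0.05*-1.7622 = -0.793
Step 2: grad_x = 2*4*-2.327 = -18.6163, grad_y = 2*1*-0.793 = -1.586
  x_2 = -2.327 - 0.05*-18.6163 = -1.3962
  y_2 = -0.793 - 0.05*-1.586 = -0.7137
Step 3: grad_x = 2*4*-1.3962 = -11.1698, grad_y = 2*1*-0.7137 = -1.4274
  x_3 = -1.3962 - 0.05*-11.1698 = -0.8377
  y_3 = -0.7137 - 0.05*-1.4274 = -0.6423
f(-0.8377, -0.6423) = 4*(-0.8377)^2 + 1*(-0.6423)^2 = 3.2198


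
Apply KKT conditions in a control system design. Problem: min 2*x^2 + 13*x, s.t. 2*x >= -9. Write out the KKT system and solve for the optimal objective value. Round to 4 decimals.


Step 1: Try lambda = 0 (constraint inactive).
Stationarity: 2*2*x + 13 = 0
x* = -13/(2*2) = -3.25
Check constraint: 2*-3.25 = -6.5 >= -9 -- satisfied.
Step 2: Compute optimal value.
f(x*) = 2*(-3.25)^2 + 13*(-3.25) = -21.125


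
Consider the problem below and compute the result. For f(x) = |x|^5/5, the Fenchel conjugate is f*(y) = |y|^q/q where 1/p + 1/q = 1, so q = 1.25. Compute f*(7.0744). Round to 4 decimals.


The conjugate exponent q satisfies 1/p + 1/q = 1.
p = 5, so q = 5/(5 - 1) = 1.25
|y|^q = 7.0744^1.25 = 11.5375
f*(7.0744) = 11.5375 / 1.25 = 9.23


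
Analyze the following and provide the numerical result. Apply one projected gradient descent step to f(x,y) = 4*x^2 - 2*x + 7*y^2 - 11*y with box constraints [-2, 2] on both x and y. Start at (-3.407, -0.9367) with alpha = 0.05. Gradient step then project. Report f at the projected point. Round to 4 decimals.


Step 1: Compute gradient at (-3.407, -0.9367).
grad_x = 2*4*-3.407 - 2 = -29.256
grad_y = 2*7*-0.9367 - 11 = -24.1138
Step 2: Gradient step.
x_raw = -3.407 - 0.05*-29.256 = -1.9442
y_raw = -0.9367 - 0.05*-24.1138 = 0.269
Step 3: Project onto [-2, 2].
x_proj = clip(-1.9442) = -1.9442
y_proj = clip(0.269) = 0.269
Step 4: Evaluate f.
f(-1.9442, 0.269) = 16.5557


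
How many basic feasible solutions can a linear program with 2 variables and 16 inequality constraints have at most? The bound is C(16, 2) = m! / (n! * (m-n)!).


Each vertex corresponds to some choice of n active constraints out of m, so the number of vertices is at most C(m, n) = m! / (n!(m-n)!).
m = 16, n = 2
Numerator: 16 * 15
Denominator: 2! = 2
C(16, 2) = 120


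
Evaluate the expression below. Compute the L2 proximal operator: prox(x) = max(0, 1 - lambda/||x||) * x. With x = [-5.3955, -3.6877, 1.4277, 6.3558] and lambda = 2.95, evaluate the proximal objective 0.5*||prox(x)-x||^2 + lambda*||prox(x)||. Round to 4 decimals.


Step 1: Compute ||x||.
||x|| = 9.2274
Step 2: Compute scaling factor.
scale = max(0, 1 - 2.95/9.2274) = 0.6803
Step 3: prox(x) = [-3.6706, -2.5087, 0.9713, 4.3239]
||prox(x)|| = 6.2774
Step 4: Proximal objective.
0.5*||prox-x||^2 = 4.3513
lambda*||prox|| = 18.5183
Total = 22.8696


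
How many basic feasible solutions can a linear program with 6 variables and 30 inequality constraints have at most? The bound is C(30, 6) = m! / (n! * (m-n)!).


Each vertex corresponds to some choice of n active constraints out of m, so the number of vertices is at most C(m, n) = m! / (n!(m-n)!).
m = 30, n = 6
Numerator: 30 * 29 * 28 * 27 * 26 * 25
Denominator: 6! = 720
C(30, 6) = 593775
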